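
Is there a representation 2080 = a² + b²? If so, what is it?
12² + 44² (a=12, b=44)

Factorization: 2080 = 2^5 × 5 × 13
By Fermat: n is sum of two squares iff every prime p ≡ 3 (mod 4) appears to even power.
All primes ≡ 3 (mod 4) appear to even power.
Search a = 0, 1, 2, … for 2080 - a² a perfect square: first hit at a = 12: 2080 - 144 = 1936 = 44².
2080 = 12² + 44² = 144 + 1936 ✓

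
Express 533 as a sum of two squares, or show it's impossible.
2² + 23² (a=2, b=23)

Factorization: 533 = 13 × 41
By Fermat: n is sum of two squares iff every prime p ≡ 3 (mod 4) appears to even power.
All primes ≡ 3 (mod 4) appear to even power.
Search a = 0, 1, 2, … for 533 - a² a perfect square: first hit at a = 2: 533 - 4 = 529 = 23².
533 = 2² + 23² = 4 + 529 ✓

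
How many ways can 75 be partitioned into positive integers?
8118264

p(n) counts ways to write n as a sum of positive integers (order ignored).
Euler's pentagonal recurrence: p(k) = p(k-1) + p(k-2) - p(k-5) - p(k-7) + p(k-12) + p(k-15) - ... (offsets j(3j∓1)/2, signs ++--, p(0)=1, p(<0)=0).
DP table for k = 0..74: p(0)=1, p(1)=1, p(2)=2, p(3)=3, p(4)=5, p(5)=7, p(6)=11, p(7)=15, p(8)=22, p(9)=30, p(10)=42, p(11)=56, p(12)=77, p(13)=101, p(14)=135, p(15)=176, p(16)=231, p(17)=297, p(18)=385, p(19)=490, p(20)=627, p(21)=792, p(22)=1002, p(23)=1255, p(24)=1575, p(25)=1958, p(26)=2436, p(27)=3010, p(28)=3718, p(29)=4565, p(30)=5604, p(31)=6842, p(32)=8349, p(33)=10143, p(34)=12310, p(35)=14883, p(36)=17977, p(37)=21637, p(38)=26015, p(39)=31185, p(40)=37338, p(41)=44583, p(42)=53174, p(43)=63261, p(44)=75175, p(45)=89134, p(46)=105558, p(47)=124754, p(48)=147273, p(49)=173525, p(50)=204226, p(51)=239943, p(52)=281589, p(53)=329931, p(54)=386155, p(55)=451276, p(56)=526823, p(57)=614154, p(58)=715220, p(59)=831820, p(60)=966467, p(61)=1121505, p(62)=1300156, p(63)=1505499, p(64)=1741630, p(65)=2012558, p(66)=2323520, p(67)=2679689, p(68)=3087735, p(69)=3554345, p(70)=4087968, p(71)=4697205, p(72)=5392783, p(73)=6185689, p(74)=7089500.
Final step: p(75) = p(74) + p(73) - p(70) - p(68) + p(63) + p(60) - p(53) - p(49) + p(40) + p(35) - p(24) - p(18) + p(5)
= 7089500 + 6185689 - 4087968 - 3087735 + 1505499 + 966467 - 329931 - 173525 + 37338 + 14883 - 1575 - 385 + 7
= 8118264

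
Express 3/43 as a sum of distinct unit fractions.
1/15 + 1/323 + 1/208335

Greedy algorithm:
3/43: ceiling(43/3) = 15, use 1/15
2/645: ceiling(645/2) = 323, use 1/323
1/208335: ceiling(208335/1) = 208335, use 1/208335
Result: 3/43 = 1/15 + 1/323 + 1/208335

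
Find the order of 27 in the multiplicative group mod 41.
8

41 is prime, so ord(27) divides φ(41) = 40.
Divisors of 40: 1, 2, 4, 5, 8, 10, 20, 40.
Repeated squaring: 27^1 ≡ 27, 27^2 ≡ 32, 27^4 ≡ 40, 27^8 ≡ 1, 27^16 ≡ 1, 27^32 ≡ 1 (mod 41).
Test 27^d mod 41 for each divisor d in increasing order:
27^1 ≡ 27
27^2 ≡ 32
27^4 ≡ 40
27^5 = 27^4·27^1 ≡ 14
27^8 ≡ 1  ← first divisor giving 1
The order is 8.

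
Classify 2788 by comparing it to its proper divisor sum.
deficient

Proper divisors of 2788: sum = 1 + 2 + 4 + 17 + 34 + 41 + 68 + 82 + 164 + 697 + 1394 = 2504
Since 2504 < 2788, 2788 is deficient.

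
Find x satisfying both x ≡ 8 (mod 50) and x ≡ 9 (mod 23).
308

Using Chinese Remainder Theorem:
M = 50 × 23 = 1150
M1 = 23, M2 = 50
y1 = 23^(-1) mod 50 = 37
y2 = 50^(-1) mod 23 = 6
x = (8×23×37 + 9×50×6) mod 1150 = 308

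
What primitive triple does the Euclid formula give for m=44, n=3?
(1927, 264, 1945)

Euclid's formula: a = m² - n², b = 2mn, c = m² + n²
m = 44, n = 3
a = 44² - 3² = 1936 - 9 = 1927
b = 2 × 44 × 3 = 264
c = 44² + 3² = 1936 + 9 = 1945
Verification: 1927² + 264² = 3713329 + 69696 = 3783025 = 1945² ✓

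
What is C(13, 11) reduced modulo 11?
1

Using Lucas' theorem:
Write n=13 and k=11 in base 11:
n in base 11: [1, 2]
k in base 11: [1, 0]
C(13,11) mod 11 = ∏ C(n_i, k_i) mod 11
Digit binomials (mod 11): C(1,1) = 1; C(2,0) = 1
Product: 1 × 1 = 1 ≡ 1 (mod 11)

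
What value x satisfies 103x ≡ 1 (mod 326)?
19

gcd(103, 326) = 1, so the inverse exists.
Extended Euclidean algorithm on (326, 103):
326 = 3 × 103 + 17  ⟹  17 = (1)·326 + (-3)·103
103 = 6 × 17 + 1  ⟹  1 = (-6)·326 + (19)·103
So (19)·103 ≡ 1 (mod 326), i.e. 103^(-1) ≡ 19 (mod 326).
Check: 103 × 19 = 1957 ≡ 1 (mod 326)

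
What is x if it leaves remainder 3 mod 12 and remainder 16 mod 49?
555

Using Chinese Remainder Theorem:
M = 12 × 49 = 588
M1 = 49, M2 = 12
y1 = 49^(-1) mod 12 = 1
y2 = 12^(-1) mod 49 = 45
x = (3×49×1 + 16×12×45) mod 588 = 555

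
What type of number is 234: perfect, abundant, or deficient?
abundant

Proper divisors of 234: sum = 1 + 2 + 3 + 6 + 9 + 13 + 18 + 26 + 39 + 78 + 117 = 312
Since 312 > 234, 234 is abundant.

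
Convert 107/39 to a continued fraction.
[2; 1, 2, 1, 9]

Euclidean algorithm steps:
107 = 2 × 39 + 29
39 = 1 × 29 + 10
29 = 2 × 10 + 9
10 = 1 × 9 + 1
9 = 9 × 1 + 0
Continued fraction: [2; 1, 2, 1, 9]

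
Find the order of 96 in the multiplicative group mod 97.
2

97 is prime, so ord(96) divides φ(97) = 96.
Divisors of 96: 1, 2, 3, 4, 6, 8, 12, 16, 24, 32, 48, 96.
Repeated squaring: 96^1 ≡ 96, 96^2 ≡ 1, 96^4 ≡ 1, 96^8 ≡ 1, 96^16 ≡ 1, 96^32 ≡ 1, 96^64 ≡ 1 (mod 97).
Test 96^d mod 97 for each divisor d in increasing order:
96^1 ≡ 96
96^2 ≡ 1  ← first divisor giving 1
The order is 2.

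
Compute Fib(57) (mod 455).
27

Matrix identity: Q^n = [[F_(n+1), F_n], [F_n, F_(n-1)]] with Q = [[1,1],[1,0]].
n = 57 = 111001₂. Square-and-multiply, entries mod 455:
Q^1 = [[1,1],[1,0]]
Q^3 = (Q^1)²·Q = [[3,2],[2,1]]
Q^7 = (Q^3)²·Q = [[21,13],[13,8]]
Q^14 = (Q^7)² = [[155,377],[377,233]]
Q^28 = (Q^14)² = [[79,221],[221,313]]
Q^57 = (Q^28)²·Q = [[209,27],[27,182]]
F_57 mod 455 = Q^57[0][1] = 27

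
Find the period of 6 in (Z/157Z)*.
156

157 is prime, so ord(6) divides φ(157) = 156.
Divisors of 156: 1, 2, 3, 4, 6, 12, 13, 26, 39, 52, 78, 156.
Repeated squaring: 6^1 ≡ 6, 6^2 ≡ 36, 6^4 ≡ 40, 6^8 ≡ 30, 6^16 ≡ 115, 6^32 ≡ 37, 6^64 ≡ 113, 6^128 ≡ 52 (mod 157).
Test 6^d mod 157 for each divisor d in increasing order:
6^1 ≡ 6
6^2 ≡ 36
6^3 = 6^2·6^1 ≡ 59
6^4 ≡ 40
6^6 = 6^4·6^2 ≡ 27
6^12 = 6^8·6^4 ≡ 101
6^13 = 6^8·6^4·6^1 ≡ 135
6^26 = 6^16·6^8·6^2 ≡ 13
6^39 = 6^32·6^4·6^2·6^1 ≡ 28
6^52 = 6^32·6^16·6^4 ≡ 12
6^78 = 6^64·6^8·6^4·6^2 ≡ 156
6^156 = 6^128·6^16·6^8·6^4 ≡ 1  ← first divisor giving 1
The order is 156.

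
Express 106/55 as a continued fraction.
[1; 1, 12, 1, 3]

Euclidean algorithm steps:
106 = 1 × 55 + 51
55 = 1 × 51 + 4
51 = 12 × 4 + 3
4 = 1 × 3 + 1
3 = 3 × 1 + 0
Continued fraction: [1; 1, 12, 1, 3]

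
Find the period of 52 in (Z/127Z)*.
9

127 is prime, so ord(52) divides φ(127) = 126.
Divisors of 126: 1, 2, 3, 6, 7, 9, 14, 18, 21, 42, 63, 126.
Repeated squaring: 52^1 ≡ 52, 52^2 ≡ 37, 52^4 ≡ 99, 52^8 ≡ 22, 52^16 ≡ 103, 52^32 ≡ 68, 52^64 ≡ 52 (mod 127).
Test 52^d mod 127 for each divisor d in increasing order:
52^1 ≡ 52
52^2 ≡ 37
52^3 = 52^2·52^1 ≡ 19
52^6 = 52^4·52^2 ≡ 107
52^7 = 52^4·52^2·52^1 ≡ 103
52^9 = 52^8·52^1 ≡ 1  ← first divisor giving 1
The order is 9.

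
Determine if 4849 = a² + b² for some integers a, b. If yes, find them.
15² + 68² (a=15, b=68)

Factorization: 4849 = 13 × 373
By Fermat: n is sum of two squares iff every prime p ≡ 3 (mod 4) appears to even power.
All primes ≡ 3 (mod 4) appear to even power.
Search a = 0, 1, 2, … for 4849 - a² a perfect square: first hit at a = 15: 4849 - 225 = 4624 = 68².
4849 = 15² + 68² = 225 + 4624 ✓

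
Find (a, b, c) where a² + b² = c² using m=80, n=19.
(6039, 3040, 6761)

Euclid's formula: a = m² - n², b = 2mn, c = m² + n²
m = 80, n = 19
a = 80² - 19² = 6400 - 361 = 6039
b = 2 × 80 × 19 = 3040
c = 80² + 19² = 6400 + 361 = 6761
Verification: 6039² + 3040² = 36469521 + 9241600 = 45711121 = 6761² ✓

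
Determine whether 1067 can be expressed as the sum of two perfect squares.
Not possible

Factorization: 1067 = 11 × 97
By Fermat: n is sum of two squares iff every prime p ≡ 3 (mod 4) appears to even power.
Prime(s) ≡ 3 (mod 4) with odd exponent: [(11, 1)]
Therefore 1067 cannot be expressed as a² + b².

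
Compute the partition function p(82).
20506255

p(n) counts ways to write n as a sum of positive integers (order ignored).
Euler's pentagonal recurrence: p(k) = p(k-1) + p(k-2) - p(k-5) - p(k-7) + p(k-12) + p(k-15) - ... (offsets j(3j∓1)/2, signs ++--, p(0)=1, p(<0)=0).
DP table for k = 0..81: p(0)=1, p(1)=1, p(2)=2, p(3)=3, p(4)=5, p(5)=7, p(6)=11, p(7)=15, p(8)=22, p(9)=30, p(10)=42, p(11)=56, p(12)=77, p(13)=101, p(14)=135, p(15)=176, p(16)=231, p(17)=297, p(18)=385, p(19)=490, p(20)=627, p(21)=792, p(22)=1002, p(23)=1255, p(24)=1575, p(25)=1958, p(26)=2436, p(27)=3010, p(28)=3718, p(29)=4565, p(30)=5604, p(31)=6842, p(32)=8349, p(33)=10143, p(34)=12310, p(35)=14883, p(36)=17977, p(37)=21637, p(38)=26015, p(39)=31185, p(40)=37338, p(41)=44583, p(42)=53174, p(43)=63261, p(44)=75175, p(45)=89134, p(46)=105558, p(47)=124754, p(48)=147273, p(49)=173525, p(50)=204226, p(51)=239943, p(52)=281589, p(53)=329931, p(54)=386155, p(55)=451276, p(56)=526823, p(57)=614154, p(58)=715220, p(59)=831820, p(60)=966467, p(61)=1121505, p(62)=1300156, p(63)=1505499, p(64)=1741630, p(65)=2012558, p(66)=2323520, p(67)=2679689, p(68)=3087735, p(69)=3554345, p(70)=4087968, p(71)=4697205, p(72)=5392783, p(73)=6185689, p(74)=7089500, p(75)=8118264, p(76)=9289091, p(77)=10619863, p(78)=12132164, p(79)=13848650, p(80)=15796476, p(81)=18004327.
Final step: p(82) = p(81) + p(80) - p(77) - p(75) + p(70) + p(67) - p(60) - p(56) + p(47) + p(42) - p(31) - p(25) + p(12) + p(5)
= 18004327 + 15796476 - 10619863 - 8118264 + 4087968 + 2679689 - 966467 - 526823 + 124754 + 53174 - 6842 - 1958 + 77 + 7
= 20506255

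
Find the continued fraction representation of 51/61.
[0; 1, 5, 10]

Euclidean algorithm steps:
51 = 0 × 61 + 51
61 = 1 × 51 + 10
51 = 5 × 10 + 1
10 = 10 × 1 + 0
Continued fraction: [0; 1, 5, 10]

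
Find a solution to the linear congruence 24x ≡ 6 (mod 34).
x ≡ 13 (mod 17)

gcd(24, 34) = 2, which divides 6, so solutions exist.
Divide through by 2: 12x ≡ 3 (mod 17).
Find 12^(-1) mod 17 by the extended Euclidean algorithm:
17 = 1 × 12 + 5  ⟹  5 = (1)·17 + (-1)·12
12 = 2 × 5 + 2  ⟹  2 = (-2)·17 + (3)·12
5 = 2 × 2 + 1  ⟹  1 = (5)·17 + (-7)·12
So (-7)·12 ≡ 1 (mod 17), i.e. 12^(-1) ≡ -7 ≡ 10 (mod 17).
x ≡ 10 × 3 = 30 ≡ 13 (mod 17).
Check: 24 × 13 = 312 ≡ 6 (mod 34).
x ≡ 13 (mod 17), giving 2 solutions mod 34.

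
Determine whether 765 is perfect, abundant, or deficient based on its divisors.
deficient

Proper divisors of 765: sum = 1 + 3 + 5 + 9 + 15 + 17 + 45 + 51 + 85 + 153 + 255 = 639
Since 639 < 765, 765 is deficient.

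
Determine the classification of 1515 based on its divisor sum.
deficient

Proper divisors of 1515: sum = 1 + 3 + 5 + 15 + 101 + 303 + 505 = 933
Since 933 < 1515, 1515 is deficient.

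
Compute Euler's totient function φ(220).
80

220 = 2^2 × 5 × 11
φ(n) = n × ∏(1 - 1/p) for each prime p dividing n
φ(220) = 220 × (1 - 1/2) × (1 - 1/5) × (1 - 1/11) = 80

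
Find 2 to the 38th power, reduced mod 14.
4

Repeated squaring. Binary of 38 = 100110.
2^1 ≡ 2 (mod 14); 2^2 ≡ 4 (mod 14); 2^4 ≡ 2 (mod 14); 2^8 ≡ 4 (mod 14); 2^16 ≡ 2 (mod 14); 2^32 ≡ 4 (mod 14)
2^38 = 2^2 × 2^4 × 2^32 ≡ 4 (mod 14)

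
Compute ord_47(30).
46

47 is prime, so ord(30) divides φ(47) = 46.
Divisors of 46: 1, 2, 23, 46.
Repeated squaring: 30^1 ≡ 30, 30^2 ≡ 7, 30^4 ≡ 2, 30^8 ≡ 4, 30^16 ≡ 16, 30^32 ≡ 21 (mod 47).
Test 30^d mod 47 for each divisor d in increasing order:
30^1 ≡ 30
30^2 ≡ 7
30^23 = 30^16·30^4·30^2·30^1 ≡ 46
30^46 = 30^32·30^8·30^4·30^2 ≡ 1  ← first divisor giving 1
The order is 46.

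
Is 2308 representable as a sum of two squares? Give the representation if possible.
2² + 48² (a=2, b=48)

Factorization: 2308 = 2^2 × 577
By Fermat: n is sum of two squares iff every prime p ≡ 3 (mod 4) appears to even power.
All primes ≡ 3 (mod 4) appear to even power.
Search a = 0, 1, 2, … for 2308 - a² a perfect square: first hit at a = 2: 2308 - 4 = 2304 = 48².
2308 = 2² + 48² = 4 + 2304 ✓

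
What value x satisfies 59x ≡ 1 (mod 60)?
59

gcd(59, 60) = 1, so the inverse exists.
Extended Euclidean algorithm on (60, 59):
60 = 1 × 59 + 1  ⟹  1 = (1)·60 + (-1)·59
So (-1)·59 ≡ 1 (mod 60), i.e. 59^(-1) ≡ -1 ≡ 59 (mod 60).
Check: 59 × 59 = 3481 ≡ 1 (mod 60)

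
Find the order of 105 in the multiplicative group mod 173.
172

173 is prime, so ord(105) divides φ(173) = 172.
Divisors of 172: 1, 2, 4, 43, 86, 172.
Repeated squaring: 105^1 ≡ 105, 105^2 ≡ 126, 105^4 ≡ 133, 105^8 ≡ 43, 105^16 ≡ 119, 105^32 ≡ 148, 105^64 ≡ 106, 105^128 ≡ 164 (mod 173).
Test 105^d mod 173 for each divisor d in increasing order:
105^1 ≡ 105
105^2 ≡ 126
105^4 ≡ 133
105^43 = 105^32·105^8·105^2·105^1 ≡ 80
105^86 = 105^64·105^16·105^4·105^2 ≡ 172
105^172 = 105^128·105^32·105^8·105^4 ≡ 1  ← first divisor giving 1
The order is 172.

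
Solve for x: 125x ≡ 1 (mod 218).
75

gcd(125, 218) = 1, so the inverse exists.
Extended Euclidean algorithm on (218, 125):
218 = 1 × 125 + 93  ⟹  93 = (1)·218 + (-1)·125
125 = 1 × 93 + 32  ⟹  32 = (-1)·218 + (2)·125
93 = 2 × 32 + 29  ⟹  29 = (3)·218 + (-5)·125
32 = 1 × 29 + 3  ⟹  3 = (-4)·218 + (7)·125
29 = 9 × 3 + 2  ⟹  2 = (39)·218 + (-68)·125
3 = 1 × 2 + 1  ⟹  1 = (-43)·218 + (75)·125
So (75)·125 ≡ 1 (mod 218), i.e. 125^(-1) ≡ 75 (mod 218).
Check: 125 × 75 = 9375 ≡ 1 (mod 218)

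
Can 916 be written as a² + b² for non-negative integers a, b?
4² + 30² (a=4, b=30)

Factorization: 916 = 2^2 × 229
By Fermat: n is sum of two squares iff every prime p ≡ 3 (mod 4) appears to even power.
All primes ≡ 3 (mod 4) appear to even power.
Search a = 0, 1, 2, … for 916 - a² a perfect square: first hit at a = 4: 916 - 16 = 900 = 30².
916 = 4² + 30² = 16 + 900 ✓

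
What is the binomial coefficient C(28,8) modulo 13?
0

Using Lucas' theorem:
Write n=28 and k=8 in base 13:
n in base 13: [2, 2]
k in base 13: [0, 8]
C(28,8) mod 13 = ∏ C(n_i, k_i) mod 13
Digit binomials (mod 13): C(2,0) = 1; C(2,8) = 0 (k_i > n_i)
Product: 1 × 0 = 0 ≡ 0 (mod 13)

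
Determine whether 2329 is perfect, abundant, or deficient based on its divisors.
deficient

Proper divisors of 2329: sum = 1 + 17 + 137 = 155
Since 155 < 2329, 2329 is deficient.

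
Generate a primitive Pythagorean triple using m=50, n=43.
(651, 4300, 4349)

Euclid's formula: a = m² - n², b = 2mn, c = m² + n²
m = 50, n = 43
a = 50² - 43² = 2500 - 1849 = 651
b = 2 × 50 × 43 = 4300
c = 50² + 43² = 2500 + 1849 = 4349
Verification: 651² + 4300² = 423801 + 18490000 = 18913801 = 4349² ✓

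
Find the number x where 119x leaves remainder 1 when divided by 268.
259

gcd(119, 268) = 1, so the inverse exists.
Extended Euclidean algorithm on (268, 119):
268 = 2 × 119 + 30  ⟹  30 = (1)·268 + (-2)·119
119 = 3 × 30 + 29  ⟹  29 = (-3)·268 + (7)·119
30 = 1 × 29 + 1  ⟹  1 = (4)·268 + (-9)·119
So (-9)·119 ≡ 1 (mod 268), i.e. 119^(-1) ≡ -9 ≡ 259 (mod 268).
Check: 119 × 259 = 30821 ≡ 1 (mod 268)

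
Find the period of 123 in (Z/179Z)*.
178

179 is prime, so ord(123) divides φ(179) = 178.
Divisors of 178: 1, 2, 89, 178.
Repeated squaring: 123^1 ≡ 123, 123^2 ≡ 93, 123^4 ≡ 57, 123^8 ≡ 27, 123^16 ≡ 13, 123^32 ≡ 169, 123^64 ≡ 100, 123^128 ≡ 155 (mod 179).
Test 123^d mod 179 for each divisor d in increasing order:
123^1 ≡ 123
123^2 ≡ 93
123^89 = 123^64·123^16·123^8·123^1 ≡ 178
123^178 = 123^128·123^32·123^16·123^2 ≡ 1  ← first divisor giving 1
The order is 178.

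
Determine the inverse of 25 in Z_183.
22

gcd(25, 183) = 1, so the inverse exists.
Extended Euclidean algorithm on (183, 25):
183 = 7 × 25 + 8  ⟹  8 = (1)·183 + (-7)·25
25 = 3 × 8 + 1  ⟹  1 = (-3)·183 + (22)·25
So (22)·25 ≡ 1 (mod 183), i.e. 25^(-1) ≡ 22 (mod 183).
Check: 25 × 22 = 550 ≡ 1 (mod 183)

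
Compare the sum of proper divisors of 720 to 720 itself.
abundant

Proper divisors of 720: sum = 1 + 2 + 3 + 4 + 5 + 6 + 8 + 9 + ... + 144 + 180 + 240 + 360 (29 divisors) = 1698
Since 1698 > 720, 720 is abundant.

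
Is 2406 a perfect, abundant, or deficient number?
abundant

Proper divisors of 2406: sum = 1 + 2 + 3 + 6 + 401 + 802 + 1203 = 2418
Since 2418 > 2406, 2406 is abundant.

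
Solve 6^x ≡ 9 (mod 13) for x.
4

Baby-step giant-step with step n = ⌈√13⌉ = 4.
Baby steps 6^j mod 13 (j:value) for j=0..3: 0:1, 1:6, 2:10, 3:8.
Giant-step multiplier: 6^(-4) ≡ 6^(12-4) = 6^8 ≡ 3 (mod 13).
Giant steps γ_i = 9·3^i mod 13: γ_0=9, γ_1=1 (in table at j=0).
x = i·n + j = 1·4 + 0 = 4.
Check: 6^4 ≡ 9 (mod 13).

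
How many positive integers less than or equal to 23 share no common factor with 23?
22

23 = 23
φ(n) = n × ∏(1 - 1/p) for each prime p dividing n
φ(23) = 23 × (1 - 1/23) = 22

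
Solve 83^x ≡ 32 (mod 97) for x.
10

Baby-step giant-step with step n = ⌈√97⌉ = 10.
Baby steps 83^j mod 97 (j:value) for j=0..9: 0:1, 1:83, 2:2, 3:69, 4:4, 5:41, 6:8, 7:82, 8:16, 9:67.
Giant-step multiplier: 83^(-10) ≡ 83^(96-10) = 83^86 ≡ 94 (mod 97).
Giant steps γ_i = 32·94^i mod 97: γ_0=32, γ_1=1 (in table at j=0).
x = i·n + j = 1·10 + 0 = 10.
Check: 83^10 ≡ 32 (mod 97).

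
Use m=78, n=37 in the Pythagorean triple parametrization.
(4715, 5772, 7453)

Euclid's formula: a = m² - n², b = 2mn, c = m² + n²
m = 78, n = 37
a = 78² - 37² = 6084 - 1369 = 4715
b = 2 × 78 × 37 = 5772
c = 78² + 37² = 6084 + 1369 = 7453
Verification: 4715² + 5772² = 22231225 + 33315984 = 55547209 = 7453² ✓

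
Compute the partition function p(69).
3554345

p(n) counts ways to write n as a sum of positive integers (order ignored).
Euler's pentagonal recurrence: p(k) = p(k-1) + p(k-2) - p(k-5) - p(k-7) + p(k-12) + p(k-15) - ... (offsets j(3j∓1)/2, signs ++--, p(0)=1, p(<0)=0).
DP table for k = 0..68: p(0)=1, p(1)=1, p(2)=2, p(3)=3, p(4)=5, p(5)=7, p(6)=11, p(7)=15, p(8)=22, p(9)=30, p(10)=42, p(11)=56, p(12)=77, p(13)=101, p(14)=135, p(15)=176, p(16)=231, p(17)=297, p(18)=385, p(19)=490, p(20)=627, p(21)=792, p(22)=1002, p(23)=1255, p(24)=1575, p(25)=1958, p(26)=2436, p(27)=3010, p(28)=3718, p(29)=4565, p(30)=5604, p(31)=6842, p(32)=8349, p(33)=10143, p(34)=12310, p(35)=14883, p(36)=17977, p(37)=21637, p(38)=26015, p(39)=31185, p(40)=37338, p(41)=44583, p(42)=53174, p(43)=63261, p(44)=75175, p(45)=89134, p(46)=105558, p(47)=124754, p(48)=147273, p(49)=173525, p(50)=204226, p(51)=239943, p(52)=281589, p(53)=329931, p(54)=386155, p(55)=451276, p(56)=526823, p(57)=614154, p(58)=715220, p(59)=831820, p(60)=966467, p(61)=1121505, p(62)=1300156, p(63)=1505499, p(64)=1741630, p(65)=2012558, p(66)=2323520, p(67)=2679689, p(68)=3087735.
Final step: p(69) = p(68) + p(67) - p(64) - p(62) + p(57) + p(54) - p(47) - p(43) + p(34) + p(29) - p(18) - p(12)
= 3087735 + 2679689 - 1741630 - 1300156 + 614154 + 386155 - 124754 - 63261 + 12310 + 4565 - 385 - 77
= 3554345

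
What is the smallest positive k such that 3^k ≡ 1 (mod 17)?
16

17 is prime, so ord(3) divides φ(17) = 16.
Divisors of 16: 1, 2, 4, 8, 16.
Repeated squaring: 3^1 ≡ 3, 3^2 ≡ 9, 3^4 ≡ 13, 3^8 ≡ 16, 3^16 ≡ 1 (mod 17).
Test 3^d mod 17 for each divisor d in increasing order:
3^1 ≡ 3
3^2 ≡ 9
3^4 ≡ 13
3^8 ≡ 16
3^16 ≡ 1  ← first divisor giving 1
The order is 16.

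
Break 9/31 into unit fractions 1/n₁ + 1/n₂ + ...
1/4 + 1/25 + 1/3100

Greedy algorithm:
9/31: ceiling(31/9) = 4, use 1/4
5/124: ceiling(124/5) = 25, use 1/25
1/3100: ceiling(3100/1) = 3100, use 1/3100
Result: 9/31 = 1/4 + 1/25 + 1/3100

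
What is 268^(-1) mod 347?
224

gcd(268, 347) = 1, so the inverse exists.
Extended Euclidean algorithm on (347, 268):
347 = 1 × 268 + 79  ⟹  79 = (1)·347 + (-1)·268
268 = 3 × 79 + 31  ⟹  31 = (-3)·347 + (4)·268
79 = 2 × 31 + 17  ⟹  17 = (7)·347 + (-9)·268
31 = 1 × 17 + 14  ⟹  14 = (-10)·347 + (13)·268
17 = 1 × 14 + 3  ⟹  3 = (17)·347 + (-22)·268
14 = 4 × 3 + 2  ⟹  2 = (-78)·347 + (101)·268
3 = 1 × 2 + 1  ⟹  1 = (95)·347 + (-123)·268
So (-123)·268 ≡ 1 (mod 347), i.e. 268^(-1) ≡ -123 ≡ 224 (mod 347).
Check: 268 × 224 = 60032 ≡ 1 (mod 347)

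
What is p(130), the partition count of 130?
5371315400

p(n) counts ways to write n as a sum of positive integers (order ignored).
Euler's pentagonal recurrence: p(k) = p(k-1) + p(k-2) - p(k-5) - p(k-7) + p(k-12) + p(k-15) - ... (offsets j(3j∓1)/2, signs ++--, p(0)=1, p(<0)=0).
DP table for k = 0..129: p(0)=1, p(1)=1, p(2)=2, p(3)=3, p(4)=5, p(5)=7, p(6)=11, p(7)=15, p(8)=22, p(9)=30, p(10)=42, p(11)=56, p(12)=77, p(13)=101, p(14)=135, p(15)=176, p(16)=231, p(17)=297, p(18)=385, p(19)=490, p(20)=627, p(21)=792, p(22)=1002, p(23)=1255, p(24)=1575, p(25)=1958, p(26)=2436, p(27)=3010, p(28)=3718, p(29)=4565, p(30)=5604, p(31)=6842, p(32)=8349, p(33)=10143, p(34)=12310, p(35)=14883, p(36)=17977, p(37)=21637, p(38)=26015, p(39)=31185, p(40)=37338, p(41)=44583, p(42)=53174, p(43)=63261, p(44)=75175, p(45)=89134, p(46)=105558, p(47)=124754, p(48)=147273, p(49)=173525, p(50)=204226, p(51)=239943, p(52)=281589, p(53)=329931, p(54)=386155, p(55)=451276, p(56)=526823, p(57)=614154, p(58)=715220, p(59)=831820, p(60)=966467, p(61)=1121505, p(62)=1300156, p(63)=1505499, p(64)=1741630, p(65)=2012558, p(66)=2323520, p(67)=2679689, p(68)=3087735, p(69)=3554345, p(70)=4087968, p(71)=4697205, p(72)=5392783, p(73)=6185689, p(74)=7089500, p(75)=8118264, p(76)=9289091, p(77)=10619863, p(78)=12132164, p(79)=13848650, p(80)=15796476, p(81)=18004327, p(82)=20506255, p(83)=23338469, p(84)=26543660, p(85)=30167357, p(86)=34262962, p(87)=38887673, p(88)=44108109, p(89)=49995925, p(90)=56634173, p(91)=64112359, p(92)=72533807, p(93)=82010177, p(94)=92669720, p(95)=104651419, p(96)=118114304, p(97)=133230930, p(98)=150198136, p(99)=169229875, p(100)=190569292, p(101)=214481126, p(102)=241265379, p(103)=271248950, p(104)=304801365, p(105)=342325709, p(106)=384276336, p(107)=431149389, p(108)=483502844, p(109)=541946240, p(110)=607163746, p(111)=679903203, p(112)=761002156, p(113)=851376628, p(114)=952050665, p(115)=1064144451, p(116)=1188908248, p(117)=1327710076, p(118)=1482074143, p(119)=1653668665, p(120)=1844349560, p(121)=2056148051, p(122)=2291320912, p(123)=2552338241, p(124)=2841940500, p(125)=3163127352, p(126)=3519222692, p(127)=3913864295, p(128)=4351078600, p(129)=4835271870.
Final step: p(130) = p(129) + p(128) - p(125) - p(123) + p(118) + p(115) - p(108) - p(104) + p(95) + p(90) - p(79) - p(73) + p(60) + p(53) - p(38) - p(30) + p(13) + p(4)
= 4835271870 + 4351078600 - 3163127352 - 2552338241 + 1482074143 + 1064144451 - 483502844 - 304801365 + 104651419 + 56634173 - 13848650 - 6185689 + 966467 + 329931 - 26015 - 5604 + 101 + 5
= 5371315400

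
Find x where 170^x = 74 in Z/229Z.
23

Baby-step giant-step with step n = ⌈√229⌉ = 16.
Baby steps 170^j mod 229 (j:value) for j=0..15: 0:1, 1:170, 2:46, 3:34, 4:55, 5:190, 6:11, 7:38, 8:48, 9:145, 10:147, 11:29, 12:121, 13:189, 14:70, 15:221.
Giant-step multiplier: 170^(-16) ≡ 170^(228-16) = 170^212 ≡ 180 (mod 229).
Giant steps γ_i = 74·180^i mod 229: γ_0=74, γ_1=38 (in table at j=7).
x = i·n + j = 1·16 + 7 = 23.
Check: 170^23 ≡ 74 (mod 229).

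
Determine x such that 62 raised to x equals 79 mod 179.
3

Baby-step giant-step with step n = ⌈√179⌉ = 14.
Baby steps 62^j mod 179 (j:value) for j=0..13: 0:1, 1:62, 2:85, 3:79, 4:65, 5:92, 6:155, 7:123, 8:108, 9:73, 10:51, 11:119, 12:39, 13:91.
h = 79 is already in the table at j=3, so x = 3.
Check: 62^3 ≡ 79 (mod 179).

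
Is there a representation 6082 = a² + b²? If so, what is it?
51² + 59² (a=51, b=59)

Factorization: 6082 = 2 × 3041
By Fermat: n is sum of two squares iff every prime p ≡ 3 (mod 4) appears to even power.
All primes ≡ 3 (mod 4) appear to even power.
Search a = 0, 1, 2, … for 6082 - a² a perfect square: first hit at a = 51: 6082 - 2601 = 3481 = 59².
6082 = 51² + 59² = 2601 + 3481 ✓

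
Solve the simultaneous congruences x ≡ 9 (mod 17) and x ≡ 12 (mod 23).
196

Using Chinese Remainder Theorem:
M = 17 × 23 = 391
M1 = 23, M2 = 17
y1 = 23^(-1) mod 17 = 3
y2 = 17^(-1) mod 23 = 19
x = (9×23×3 + 12×17×19) mod 391 = 196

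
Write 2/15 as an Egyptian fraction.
1/8 + 1/120

Greedy algorithm:
2/15: ceiling(15/2) = 8, use 1/8
1/120: ceiling(120/1) = 120, use 1/120
Result: 2/15 = 1/8 + 1/120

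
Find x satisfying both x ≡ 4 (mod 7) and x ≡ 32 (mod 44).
32

Using Chinese Remainder Theorem:
M = 7 × 44 = 308
M1 = 44, M2 = 7
y1 = 44^(-1) mod 7 = 4
y2 = 7^(-1) mod 44 = 19
x = (4×44×4 + 32×7×19) mod 308 = 32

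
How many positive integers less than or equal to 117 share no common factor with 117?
72

117 = 3^2 × 13
φ(n) = n × ∏(1 - 1/p) for each prime p dividing n
φ(117) = 117 × (1 - 1/3) × (1 - 1/13) = 72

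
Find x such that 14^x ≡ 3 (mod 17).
9

Baby-step giant-step with step n = ⌈√17⌉ = 5.
Baby steps 14^j mod 17 (j:value) for j=0..4: 0:1, 1:14, 2:9, 3:7, 4:13.
Giant-step multiplier: 14^(-5) ≡ 14^(16-5) = 14^11 ≡ 10 (mod 17).
Giant steps γ_i = 3·10^i mod 17: γ_0=3, γ_1=13 (in table at j=4).
x = i·n + j = 1·5 + 4 = 9.
Check: 14^9 ≡ 3 (mod 17).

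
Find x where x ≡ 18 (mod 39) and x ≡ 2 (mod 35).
1227

Using Chinese Remainder Theorem:
M = 39 × 35 = 1365
M1 = 35, M2 = 39
y1 = 35^(-1) mod 39 = 29
y2 = 39^(-1) mod 35 = 9
x = (18×35×29 + 2×39×9) mod 1365 = 1227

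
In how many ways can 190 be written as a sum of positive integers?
1667727404093

p(n) counts ways to write n as a sum of positive integers (order ignored).
Euler's pentagonal recurrence: p(k) = p(k-1) + p(k-2) - p(k-5) - p(k-7) + p(k-12) + p(k-15) - ... (offsets j(3j∓1)/2, signs ++--, p(0)=1, p(<0)=0).
DP table for k = 0..189: p(0)=1, p(1)=1, p(2)=2, p(3)=3, p(4)=5, p(5)=7, p(6)=11, p(7)=15, p(8)=22, p(9)=30, p(10)=42, p(11)=56, p(12)=77, p(13)=101, p(14)=135, p(15)=176, p(16)=231, p(17)=297, p(18)=385, p(19)=490, p(20)=627, p(21)=792, p(22)=1002, p(23)=1255, p(24)=1575, p(25)=1958, p(26)=2436, p(27)=3010, p(28)=3718, p(29)=4565, p(30)=5604, p(31)=6842, p(32)=8349, p(33)=10143, p(34)=12310, p(35)=14883, p(36)=17977, p(37)=21637, p(38)=26015, p(39)=31185, p(40)=37338, p(41)=44583, p(42)=53174, p(43)=63261, p(44)=75175, p(45)=89134, p(46)=105558, p(47)=124754, p(48)=147273, p(49)=173525, p(50)=204226, p(51)=239943, p(52)=281589, p(53)=329931, p(54)=386155, p(55)=451276, p(56)=526823, p(57)=614154, p(58)=715220, p(59)=831820, p(60)=966467, p(61)=1121505, p(62)=1300156, p(63)=1505499, p(64)=1741630, p(65)=2012558, p(66)=2323520, p(67)=2679689, p(68)=3087735, p(69)=3554345, p(70)=4087968, p(71)=4697205, p(72)=5392783, p(73)=6185689, p(74)=7089500, p(75)=8118264, p(76)=9289091, p(77)=10619863, p(78)=12132164, p(79)=13848650, p(80)=15796476, p(81)=18004327, p(82)=20506255, p(83)=23338469, p(84)=26543660, p(85)=30167357, p(86)=34262962, p(87)=38887673, p(88)=44108109, p(89)=49995925, p(90)=56634173, p(91)=64112359, p(92)=72533807, p(93)=82010177, p(94)=92669720, p(95)=104651419, p(96)=118114304, p(97)=133230930, p(98)=150198136, p(99)=169229875, p(100)=190569292, p(101)=214481126, p(102)=241265379, p(103)=271248950, p(104)=304801365, p(105)=342325709, p(106)=384276336, p(107)=431149389, p(108)=483502844, p(109)=541946240, p(110)=607163746, p(111)=679903203, p(112)=761002156, p(113)=851376628, p(114)=952050665, p(115)=1064144451, p(116)=1188908248, p(117)=1327710076, p(118)=1482074143, p(119)=1653668665, p(120)=1844349560, p(121)=2056148051, p(122)=2291320912, p(123)=2552338241, p(124)=2841940500, p(125)=3163127352, p(126)=3519222692, p(127)=3913864295, p(128)=4351078600, p(129)=4835271870, p(130)=5371315400, p(131)=5964539504, p(132)=6620830889, p(133)=7346629512, p(134)=8149040695, p(135)=9035836076, p(136)=10015581680, p(137)=11097645016, p(138)=12292341831, p(139)=13610949895, p(140)=15065878135, p(141)=16670689208, p(142)=18440293320, p(143)=20390982757, p(144)=22540654445, p(145)=24908858009, p(146)=27517052599, p(147)=30388671978, p(148)=33549419497, p(149)=37027355200, p(150)=40853235313, p(151)=45060624582, p(152)=49686288421, p(153)=54770336324, p(154)=60356673280, p(155)=66493182097, p(156)=73232243759, p(157)=80630964769, p(158)=88751778802, p(159)=97662728555, p(160)=107438159466, p(161)=118159068427, p(162)=129913904637, p(163)=142798995930, p(164)=156919475295, p(165)=172389800255, p(166)=189334822579, p(167)=207890420102, p(168)=228204732751, p(169)=250438925115, p(170)=274768617130, p(171)=301384802048, p(172)=330495499613, p(173)=362326859895, p(174)=397125074750, p(175)=435157697830, p(176)=476715857290, p(177)=522115831195, p(178)=571701605655, p(179)=625846753120, p(180)=684957390936, p(181)=749474411781, p(182)=819876908323, p(183)=896684817527, p(184)=980462880430, p(185)=1071823774337, p(186)=1171432692373, p(187)=1280011042268, p(188)=1398341745571, p(189)=1527273599625.
Final step: p(190) = p(189) + p(188) - p(185) - p(183) + p(178) + p(175) - p(168) - p(164) + p(155) + p(150) - p(139) - p(133) + p(120) + p(113) - p(98) - p(90) + p(73) + p(64) - p(45) - p(35) + p(14) + p(3)
= 1527273599625 + 1398341745571 - 1071823774337 - 896684817527 + 571701605655 + 435157697830 - 228204732751 - 156919475295 + 66493182097 + 40853235313 - 13610949895 - 7346629512 + 1844349560 + 851376628 - 150198136 - 56634173 + 6185689 + 1741630 - 89134 - 14883 + 135 + 3
= 1667727404093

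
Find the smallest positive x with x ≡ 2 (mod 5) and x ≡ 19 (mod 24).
67

Using Chinese Remainder Theorem:
M = 5 × 24 = 120
M1 = 24, M2 = 5
y1 = 24^(-1) mod 5 = 4
y2 = 5^(-1) mod 24 = 5
x = (2×24×4 + 19×5×5) mod 120 = 67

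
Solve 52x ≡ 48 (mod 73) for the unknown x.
x ≡ 29 (mod 73)

gcd(52, 73) = 1, which divides 48, so solutions exist.
Find 52^(-1) mod 73 by the extended Euclidean algorithm:
73 = 1 × 52 + 21  ⟹  21 = (1)·73 + (-1)·52
52 = 2 × 21 + 10  ⟹  10 = (-2)·73 + (3)·52
21 = 2 × 10 + 1  ⟹  1 = (5)·73 + (-7)·52
So (-7)·52 ≡ 1 (mod 73), i.e. 52^(-1) ≡ -7 ≡ 66 (mod 73).
x ≡ 66 × 48 = 3168 ≡ 29 (mod 73).
Check: 52 × 29 = 1508 ≡ 48 (mod 73).
Unique solution: x ≡ 29 (mod 73)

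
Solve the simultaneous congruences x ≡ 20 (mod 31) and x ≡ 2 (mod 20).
82

Using Chinese Remainder Theorem:
M = 31 × 20 = 620
M1 = 20, M2 = 31
y1 = 20^(-1) mod 31 = 14
y2 = 31^(-1) mod 20 = 11
x = (20×20×14 + 2×31×11) mod 620 = 82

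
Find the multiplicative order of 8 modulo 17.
8

17 is prime, so ord(8) divides φ(17) = 16.
Divisors of 16: 1, 2, 4, 8, 16.
Repeated squaring: 8^1 ≡ 8, 8^2 ≡ 13, 8^4 ≡ 16, 8^8 ≡ 1, 8^16 ≡ 1 (mod 17).
Test 8^d mod 17 for each divisor d in increasing order:
8^1 ≡ 8
8^2 ≡ 13
8^4 ≡ 16
8^8 ≡ 1  ← first divisor giving 1
The order is 8.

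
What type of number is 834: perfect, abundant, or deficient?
abundant

Proper divisors of 834: sum = 1 + 2 + 3 + 6 + 139 + 278 + 417 = 846
Since 846 > 834, 834 is abundant.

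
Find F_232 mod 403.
320

Matrix identity: Q^n = [[F_(n+1), F_n], [F_n, F_(n-1)]] with Q = [[1,1],[1,0]].
n = 232 = 11101000₂. Square-and-multiply, entries mod 403:
Q^1 = [[1,1],[1,0]]
Q^3 = (Q^1)²·Q = [[3,2],[2,1]]
Q^7 = (Q^3)²·Q = [[21,13],[13,8]]
Q^14 = (Q^7)² = [[207,377],[377,233]]
Q^29 = (Q^14)²·Q = [[248,1],[1,247]]
Q^58 = (Q^29)² = [[249,92],[92,157]]
Q^116 = (Q^58)² = [[343,276],[276,67]]
Q^232 = (Q^116)² = [[385,320],[320,65]]
F_232 mod 403 = Q^232[0][1] = 320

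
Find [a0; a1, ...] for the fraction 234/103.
[2; 3, 1, 2, 9]

Euclidean algorithm steps:
234 = 2 × 103 + 28
103 = 3 × 28 + 19
28 = 1 × 19 + 9
19 = 2 × 9 + 1
9 = 9 × 1 + 0
Continued fraction: [2; 3, 1, 2, 9]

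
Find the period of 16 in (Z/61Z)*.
15

61 is prime, so ord(16) divides φ(61) = 60.
Divisors of 60: 1, 2, 3, 4, 5, 6, 10, 12, 15, 20, 30, 60.
Repeated squaring: 16^1 ≡ 16, 16^2 ≡ 12, 16^4 ≡ 22, 16^8 ≡ 57, 16^16 ≡ 16, 16^32 ≡ 12 (mod 61).
Test 16^d mod 61 for each divisor d in increasing order:
16^1 ≡ 16
16^2 ≡ 12
16^3 = 16^2·16^1 ≡ 9
16^4 ≡ 22
16^5 = 16^4·16^1 ≡ 47
16^6 = 16^4·16^2 ≡ 20
16^10 = 16^8·16^2 ≡ 13
16^12 = 16^8·16^4 ≡ 34
16^15 = 16^8·16^4·16^2·16^1 ≡ 1  ← first divisor giving 1
The order is 15.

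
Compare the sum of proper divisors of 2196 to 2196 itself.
abundant

Proper divisors of 2196: sum = 1 + 2 + 3 + 4 + 6 + 9 + 12 + 18 + ... + 366 + 549 + 732 + 1098 (17 divisors) = 3446
Since 3446 > 2196, 2196 is abundant.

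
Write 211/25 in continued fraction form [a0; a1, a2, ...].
[8; 2, 3, 1, 2]

Euclidean algorithm steps:
211 = 8 × 25 + 11
25 = 2 × 11 + 3
11 = 3 × 3 + 2
3 = 1 × 2 + 1
2 = 2 × 1 + 0
Continued fraction: [8; 2, 3, 1, 2]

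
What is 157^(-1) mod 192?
181

gcd(157, 192) = 1, so the inverse exists.
Extended Euclidean algorithm on (192, 157):
192 = 1 × 157 + 35  ⟹  35 = (1)·192 + (-1)·157
157 = 4 × 35 + 17  ⟹  17 = (-4)·192 + (5)·157
35 = 2 × 17 + 1  ⟹  1 = (9)·192 + (-11)·157
So (-11)·157 ≡ 1 (mod 192), i.e. 157^(-1) ≡ -11 ≡ 181 (mod 192).
Check: 157 × 181 = 28417 ≡ 1 (mod 192)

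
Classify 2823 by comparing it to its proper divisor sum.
deficient

Proper divisors of 2823: sum = 1 + 3 + 941 = 945
Since 945 < 2823, 2823 is deficient.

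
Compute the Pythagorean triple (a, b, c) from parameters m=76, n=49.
(3375, 7448, 8177)

Euclid's formula: a = m² - n², b = 2mn, c = m² + n²
m = 76, n = 49
a = 76² - 49² = 5776 - 2401 = 3375
b = 2 × 76 × 49 = 7448
c = 76² + 49² = 5776 + 2401 = 8177
Verification: 3375² + 7448² = 11390625 + 55472704 = 66863329 = 8177² ✓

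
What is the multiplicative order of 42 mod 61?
15

61 is prime, so ord(42) divides φ(61) = 60.
Divisors of 60: 1, 2, 3, 4, 5, 6, 10, 12, 15, 20, 30, 60.
Repeated squaring: 42^1 ≡ 42, 42^2 ≡ 56, 42^4 ≡ 25, 42^8 ≡ 15, 42^16 ≡ 42, 42^32 ≡ 56 (mod 61).
Test 42^d mod 61 for each divisor d in increasing order:
42^1 ≡ 42
42^2 ≡ 56
42^3 = 42^2·42^1 ≡ 34
42^4 ≡ 25
42^5 = 42^4·42^1 ≡ 13
42^6 = 42^4·42^2 ≡ 58
42^10 = 42^8·42^2 ≡ 47
42^12 = 42^8·42^4 ≡ 9
42^15 = 42^8·42^4·42^2·42^1 ≡ 1  ← first divisor giving 1
The order is 15.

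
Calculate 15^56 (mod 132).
81

Repeated squaring. Binary of 56 = 111000.
15^1 ≡ 15 (mod 132); 15^2 ≡ 93 (mod 132); 15^4 ≡ 69 (mod 132); 15^8 ≡ 9 (mod 132); 15^16 ≡ 81 (mod 132); 15^32 ≡ 93 (mod 132)
15^56 = 15^8 × 15^16 × 15^32 ≡ 81 (mod 132)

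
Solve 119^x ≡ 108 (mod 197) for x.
5

Baby-step giant-step with step n = ⌈√197⌉ = 15.
Baby steps 119^j mod 197 (j:value) for j=0..14: 0:1, 1:119, 2:174, 3:21, 4:135, 5:108, 6:47, 7:77, 8:101, 9:2, 10:41, 11:151, 12:42, 13:73, 14:19.
h = 108 is already in the table at j=5, so x = 5.
Check: 119^5 ≡ 108 (mod 197).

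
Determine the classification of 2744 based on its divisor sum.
abundant

Proper divisors of 2744: sum = 1 + 2 + 4 + 7 + 8 + 14 + 28 + 49 + 56 + 98 + 196 + 343 + 392 + 686 + 1372 = 3256
Since 3256 > 2744, 2744 is abundant.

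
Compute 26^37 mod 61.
44

Repeated squaring. Binary of 37 = 100101.
26^1 ≡ 26 (mod 61); 26^2 ≡ 5 (mod 61); 26^4 ≡ 25 (mod 61); 26^8 ≡ 15 (mod 61); 26^16 ≡ 42 (mod 61); 26^32 ≡ 56 (mod 61)
26^37 = 26^1 × 26^4 × 26^32 ≡ 44 (mod 61)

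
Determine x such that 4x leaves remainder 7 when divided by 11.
x ≡ 10 (mod 11)

gcd(4, 11) = 1, which divides 7, so solutions exist.
Find 4^(-1) mod 11 by the extended Euclidean algorithm:
11 = 2 × 4 + 3  ⟹  3 = (1)·11 + (-2)·4
4 = 1 × 3 + 1  ⟹  1 = (-1)·11 + (3)·4
So (3)·4 ≡ 1 (mod 11), i.e. 4^(-1) ≡ 3 (mod 11).
x ≡ 3 × 7 = 21 ≡ 10 (mod 11).
Check: 4 × 10 = 40 ≡ 7 (mod 11).
Unique solution: x ≡ 10 (mod 11)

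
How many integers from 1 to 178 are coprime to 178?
88

178 = 2 × 89
φ(n) = n × ∏(1 - 1/p) for each prime p dividing n
φ(178) = 178 × (1 - 1/2) × (1 - 1/89) = 88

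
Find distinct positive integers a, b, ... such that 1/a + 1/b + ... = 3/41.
1/14 + 1/574

Greedy algorithm:
3/41: ceiling(41/3) = 14, use 1/14
1/574: ceiling(574/1) = 574, use 1/574
Result: 3/41 = 1/14 + 1/574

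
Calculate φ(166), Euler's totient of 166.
82

166 = 2 × 83
φ(n) = n × ∏(1 - 1/p) for each prime p dividing n
φ(166) = 166 × (1 - 1/2) × (1 - 1/83) = 82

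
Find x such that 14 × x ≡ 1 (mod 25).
9

gcd(14, 25) = 1, so the inverse exists.
Extended Euclidean algorithm on (25, 14):
25 = 1 × 14 + 11  ⟹  11 = (1)·25 + (-1)·14
14 = 1 × 11 + 3  ⟹  3 = (-1)·25 + (2)·14
11 = 3 × 3 + 2  ⟹  2 = (4)·25 + (-7)·14
3 = 1 × 2 + 1  ⟹  1 = (-5)·25 + (9)·14
So (9)·14 ≡ 1 (mod 25), i.e. 14^(-1) ≡ 9 (mod 25).
Check: 14 × 9 = 126 ≡ 1 (mod 25)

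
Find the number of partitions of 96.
118114304

p(n) counts ways to write n as a sum of positive integers (order ignored).
Euler's pentagonal recurrence: p(k) = p(k-1) + p(k-2) - p(k-5) - p(k-7) + p(k-12) + p(k-15) - ... (offsets j(3j∓1)/2, signs ++--, p(0)=1, p(<0)=0).
DP table for k = 0..95: p(0)=1, p(1)=1, p(2)=2, p(3)=3, p(4)=5, p(5)=7, p(6)=11, p(7)=15, p(8)=22, p(9)=30, p(10)=42, p(11)=56, p(12)=77, p(13)=101, p(14)=135, p(15)=176, p(16)=231, p(17)=297, p(18)=385, p(19)=490, p(20)=627, p(21)=792, p(22)=1002, p(23)=1255, p(24)=1575, p(25)=1958, p(26)=2436, p(27)=3010, p(28)=3718, p(29)=4565, p(30)=5604, p(31)=6842, p(32)=8349, p(33)=10143, p(34)=12310, p(35)=14883, p(36)=17977, p(37)=21637, p(38)=26015, p(39)=31185, p(40)=37338, p(41)=44583, p(42)=53174, p(43)=63261, p(44)=75175, p(45)=89134, p(46)=105558, p(47)=124754, p(48)=147273, p(49)=173525, p(50)=204226, p(51)=239943, p(52)=281589, p(53)=329931, p(54)=386155, p(55)=451276, p(56)=526823, p(57)=614154, p(58)=715220, p(59)=831820, p(60)=966467, p(61)=1121505, p(62)=1300156, p(63)=1505499, p(64)=1741630, p(65)=2012558, p(66)=2323520, p(67)=2679689, p(68)=3087735, p(69)=3554345, p(70)=4087968, p(71)=4697205, p(72)=5392783, p(73)=6185689, p(74)=7089500, p(75)=8118264, p(76)=9289091, p(77)=10619863, p(78)=12132164, p(79)=13848650, p(80)=15796476, p(81)=18004327, p(82)=20506255, p(83)=23338469, p(84)=26543660, p(85)=30167357, p(86)=34262962, p(87)=38887673, p(88)=44108109, p(89)=49995925, p(90)=56634173, p(91)=64112359, p(92)=72533807, p(93)=82010177, p(94)=92669720, p(95)=104651419.
Final step: p(96) = p(95) + p(94) - p(91) - p(89) + p(84) + p(81) - p(74) - p(70) + p(61) + p(56) - p(45) - p(39) + p(26) + p(19) - p(4)
= 104651419 + 92669720 - 64112359 - 49995925 + 26543660 + 18004327 - 7089500 - 4087968 + 1121505 + 526823 - 89134 - 31185 + 2436 + 490 - 5
= 118114304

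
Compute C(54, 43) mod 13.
0

Using Lucas' theorem:
Write n=54 and k=43 in base 13:
n in base 13: [4, 2]
k in base 13: [3, 4]
C(54,43) mod 13 = ∏ C(n_i, k_i) mod 13
Digit binomials (mod 13): C(4,3) = 4; C(2,4) = 0 (k_i > n_i)
Product: 4 × 0 = 0 ≡ 0 (mod 13)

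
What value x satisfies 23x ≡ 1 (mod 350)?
137

gcd(23, 350) = 1, so the inverse exists.
Extended Euclidean algorithm on (350, 23):
350 = 15 × 23 + 5  ⟹  5 = (1)·350 + (-15)·23
23 = 4 × 5 + 3  ⟹  3 = (-4)·350 + (61)·23
5 = 1 × 3 + 2  ⟹  2 = (5)·350 + (-76)·23
3 = 1 × 2 + 1  ⟹  1 = (-9)·350 + (137)·23
So (137)·23 ≡ 1 (mod 350), i.e. 23^(-1) ≡ 137 (mod 350).
Check: 23 × 137 = 3151 ≡ 1 (mod 350)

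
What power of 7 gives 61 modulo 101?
53

Baby-step giant-step with step n = ⌈√101⌉ = 11.
Baby steps 7^j mod 101 (j:value) for j=0..10: 0:1, 1:7, 2:49, 3:40, 4:78, 5:41, 6:85, 7:90, 8:24, 9:67, 10:65.
Giant-step multiplier: 7^(-11) ≡ 7^(100-11) = 7^89 ≡ 2 (mod 101).
Giant steps γ_i = 61·2^i mod 101: γ_0=61, γ_1=21, γ_2=42, γ_3=84, γ_4=67 (in table at j=9).
x = i·n + j = 4·11 + 9 = 53.
Check: 7^53 ≡ 61 (mod 101).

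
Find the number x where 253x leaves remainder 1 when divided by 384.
85

gcd(253, 384) = 1, so the inverse exists.
Extended Euclidean algorithm on (384, 253):
384 = 1 × 253 + 131  ⟹  131 = (1)·384 + (-1)·253
253 = 1 × 131 + 122  ⟹  122 = (-1)·384 + (2)·253
131 = 1 × 122 + 9  ⟹  9 = (2)·384 + (-3)·253
122 = 13 × 9 + 5  ⟹  5 = (-27)·384 + (41)·253
9 = 1 × 5 + 4  ⟹  4 = (29)·384 + (-44)·253
5 = 1 × 4 + 1  ⟹  1 = (-56)·384 + (85)·253
So (85)·253 ≡ 1 (mod 384), i.e. 253^(-1) ≡ 85 (mod 384).
Check: 253 × 85 = 21505 ≡ 1 (mod 384)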